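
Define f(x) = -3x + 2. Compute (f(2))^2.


f(2) = -4
(-4)^2 = 16

16


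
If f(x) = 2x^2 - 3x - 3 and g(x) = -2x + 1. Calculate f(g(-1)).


g(-1) = 3
f(3) = 2*(3)^2 - 3*(3) - 3 = 6

6


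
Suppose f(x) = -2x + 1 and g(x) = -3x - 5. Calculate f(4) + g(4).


f(4) = -7
g(4) = -17
Sum = -24

-24


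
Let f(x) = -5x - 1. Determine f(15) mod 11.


f(15) = -76
-76 mod 11 = 1

1


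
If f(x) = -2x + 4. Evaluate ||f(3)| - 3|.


1


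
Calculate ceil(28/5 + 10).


28/5 = 5.6
5.6 + 10 = 15.6
ceil(15.6) = 16

16


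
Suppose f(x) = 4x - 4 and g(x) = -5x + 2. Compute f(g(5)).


-96


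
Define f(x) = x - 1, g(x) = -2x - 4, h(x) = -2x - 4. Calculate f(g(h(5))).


23


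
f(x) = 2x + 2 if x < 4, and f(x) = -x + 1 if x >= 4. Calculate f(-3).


-3 satisfies x < 4
f(-3) = -4

-4


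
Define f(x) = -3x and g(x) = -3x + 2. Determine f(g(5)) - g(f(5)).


-8


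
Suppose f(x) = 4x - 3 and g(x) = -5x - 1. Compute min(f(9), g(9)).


f(9) = 33
g(9) = -46
min = -46

-46


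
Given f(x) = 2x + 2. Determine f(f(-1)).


f(-1) = 0
f(0) = 2

2


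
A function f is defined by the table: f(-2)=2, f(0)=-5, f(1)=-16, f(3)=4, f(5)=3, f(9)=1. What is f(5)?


Reading from the table at x = 5

3


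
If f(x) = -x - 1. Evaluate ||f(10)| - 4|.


7


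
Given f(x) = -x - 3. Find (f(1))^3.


f(1) = -4
(-4)^3 = -64

-64


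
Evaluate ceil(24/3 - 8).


24/3 = 8
8 - 8 = 0
ceil(0) = 0

0


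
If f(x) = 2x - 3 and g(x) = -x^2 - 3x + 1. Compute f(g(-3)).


-1


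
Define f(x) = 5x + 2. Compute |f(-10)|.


48


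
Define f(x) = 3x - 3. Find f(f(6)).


42


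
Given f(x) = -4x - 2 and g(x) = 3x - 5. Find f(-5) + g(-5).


f(-5) = 18
g(-5) = -20
Sum = -2

-2


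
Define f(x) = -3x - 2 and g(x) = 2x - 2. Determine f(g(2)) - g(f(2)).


f(g(2)) = -8
g(f(2)) = -18
Difference = 10

10


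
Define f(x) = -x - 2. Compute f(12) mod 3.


f(12) = -14
-14 mod 3 = 1

1


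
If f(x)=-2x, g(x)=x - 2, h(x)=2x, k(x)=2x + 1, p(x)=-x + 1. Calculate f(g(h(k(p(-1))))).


-16


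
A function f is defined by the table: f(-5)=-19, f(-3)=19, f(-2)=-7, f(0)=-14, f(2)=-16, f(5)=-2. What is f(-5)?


-19


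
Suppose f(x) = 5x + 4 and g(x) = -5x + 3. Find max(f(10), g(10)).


f(10) = 54
g(10) = -47
max = 54

54


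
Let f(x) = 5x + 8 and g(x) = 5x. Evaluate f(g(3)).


g(3) = 15
f(15) = 83

83


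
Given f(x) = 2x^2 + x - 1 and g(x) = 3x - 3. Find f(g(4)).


g(4) = 9
f(9) = 2*(9)^2 + 1*(9) - 1 = 170

170


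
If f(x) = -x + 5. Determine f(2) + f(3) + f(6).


4


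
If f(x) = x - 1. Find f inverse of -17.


Solve x - 1 = -17
x = (-17 + 1) / 1 = -16

-16


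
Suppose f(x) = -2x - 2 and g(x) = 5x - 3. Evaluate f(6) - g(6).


f(6) = -14
g(6) = 27
Difference = -41

-41


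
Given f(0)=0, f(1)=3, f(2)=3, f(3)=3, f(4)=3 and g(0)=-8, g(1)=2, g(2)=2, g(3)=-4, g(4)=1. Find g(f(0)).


f(0) = 0
g(0) = -8

-8


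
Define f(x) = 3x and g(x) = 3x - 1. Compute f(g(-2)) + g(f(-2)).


f(g(-2)) = -21
g(f(-2)) = -19
Sum = -40

-40


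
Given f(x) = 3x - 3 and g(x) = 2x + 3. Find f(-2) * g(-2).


f(-2) = -9
g(-2) = -1
Product = 9

9


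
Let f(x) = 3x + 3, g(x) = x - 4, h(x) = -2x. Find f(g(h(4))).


-33


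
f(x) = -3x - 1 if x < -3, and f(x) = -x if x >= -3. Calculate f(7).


7 satisfies x >= -3
f(7) = -7

-7


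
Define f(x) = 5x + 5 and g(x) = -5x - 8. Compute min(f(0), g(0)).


-8


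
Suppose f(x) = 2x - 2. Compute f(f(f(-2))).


-30


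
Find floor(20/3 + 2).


20/3 = 6.6667
6.6667 + 2 = 8.6667
floor(8.6667) = 8

8


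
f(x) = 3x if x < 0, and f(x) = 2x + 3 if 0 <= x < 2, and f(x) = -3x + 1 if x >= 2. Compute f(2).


-5


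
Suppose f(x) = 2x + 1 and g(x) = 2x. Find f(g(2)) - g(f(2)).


f(g(2)) = 9
g(f(2)) = 10
Difference = -1

-1


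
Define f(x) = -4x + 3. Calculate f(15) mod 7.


6


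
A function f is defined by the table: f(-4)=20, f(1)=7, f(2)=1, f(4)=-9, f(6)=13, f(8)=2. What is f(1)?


Reading from the table at x = 1

7


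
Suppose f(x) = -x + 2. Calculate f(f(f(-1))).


f(-1) = 3
f(3) = -1
f(-1) = 3

3


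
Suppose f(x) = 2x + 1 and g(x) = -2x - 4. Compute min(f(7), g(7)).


f(7) = 15
g(7) = -18
min = -18

-18


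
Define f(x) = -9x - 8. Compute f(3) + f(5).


f(3) = -35
f(5) = -53
Sum = -88

-88


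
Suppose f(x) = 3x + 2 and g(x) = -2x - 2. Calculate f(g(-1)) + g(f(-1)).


f(g(-1)) = 2
g(f(-1)) = 0
Sum = 2

2


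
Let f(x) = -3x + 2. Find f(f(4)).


32


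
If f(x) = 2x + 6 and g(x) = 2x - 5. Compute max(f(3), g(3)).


12


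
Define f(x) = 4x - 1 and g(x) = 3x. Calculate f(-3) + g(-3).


f(-3) = -13
g(-3) = -9
Sum = -22

-22


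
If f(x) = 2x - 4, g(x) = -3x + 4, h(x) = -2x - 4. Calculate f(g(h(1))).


40


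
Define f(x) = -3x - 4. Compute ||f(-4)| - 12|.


4


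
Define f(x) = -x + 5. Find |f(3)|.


f(3) = 2
|2| = 2

2


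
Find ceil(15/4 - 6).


15/4 = 3.75
3.75 - 6 = -2.25
ceil(-2.25) = -2

-2


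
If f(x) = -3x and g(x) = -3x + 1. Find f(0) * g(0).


f(0) = 0
g(0) = 1
Product = 0

0


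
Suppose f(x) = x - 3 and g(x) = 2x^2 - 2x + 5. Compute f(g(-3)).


26


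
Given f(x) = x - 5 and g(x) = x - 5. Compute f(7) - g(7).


f(7) = 2
g(7) = 2
Difference = 0

0


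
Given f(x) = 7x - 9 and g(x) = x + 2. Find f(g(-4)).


-23


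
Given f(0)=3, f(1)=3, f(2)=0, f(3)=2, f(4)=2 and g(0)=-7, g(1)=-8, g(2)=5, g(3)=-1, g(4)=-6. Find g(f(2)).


-7


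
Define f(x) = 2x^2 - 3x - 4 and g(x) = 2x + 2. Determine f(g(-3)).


g(-3) = -4
f(-4) = 2*(-4)^2 - 3*(-4) - 4 = 40

40


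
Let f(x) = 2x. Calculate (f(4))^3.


f(4) = 8
(8)^3 = 512

512


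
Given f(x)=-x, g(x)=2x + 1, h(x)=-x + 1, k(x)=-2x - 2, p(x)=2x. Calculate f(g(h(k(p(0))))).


p(0) = 0
k(0) = -2
h(-2) = 3
g(3) = 7
f(7) = -7

-7


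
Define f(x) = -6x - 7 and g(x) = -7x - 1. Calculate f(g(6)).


g(6) = -43
f(-43) = 251

251


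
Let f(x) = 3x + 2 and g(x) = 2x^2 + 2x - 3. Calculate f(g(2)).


29


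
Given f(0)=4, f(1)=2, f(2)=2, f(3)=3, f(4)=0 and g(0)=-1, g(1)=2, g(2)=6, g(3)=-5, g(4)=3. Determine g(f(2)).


6


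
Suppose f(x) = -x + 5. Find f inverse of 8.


Solve -x + 5 = 8
x = (8 - 5) / (-1) = -3

-3


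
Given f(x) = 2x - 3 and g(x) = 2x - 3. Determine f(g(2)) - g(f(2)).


f(g(2)) = -1
g(f(2)) = -1
Difference = 0

0


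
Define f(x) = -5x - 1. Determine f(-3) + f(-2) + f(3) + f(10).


f(-3) = 14
f(-2) = 9
f(3) = -16
f(10) = -51
Sum = -44

-44


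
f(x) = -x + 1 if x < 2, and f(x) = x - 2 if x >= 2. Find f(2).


2 satisfies x >= 2
f(2) = 0

0


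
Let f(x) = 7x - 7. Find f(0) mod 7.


f(0) = -7
-7 mod 7 = 0

0


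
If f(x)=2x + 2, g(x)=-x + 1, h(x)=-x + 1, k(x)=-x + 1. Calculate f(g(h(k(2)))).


k(2) = -1
h(-1) = 2
g(2) = -1
f(-1) = 0

0


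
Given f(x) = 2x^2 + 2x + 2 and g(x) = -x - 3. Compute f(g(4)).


86


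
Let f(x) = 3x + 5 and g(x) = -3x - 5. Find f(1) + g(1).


f(1) = 8
g(1) = -8
Sum = 0

0


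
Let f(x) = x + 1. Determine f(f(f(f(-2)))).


f(-2) = -1
f(-1) = 0
f(0) = 1
f(1) = 2

2


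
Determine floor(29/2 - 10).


29/2 = 14.5
14.5 - 10 = 4.5
floor(4.5) = 4

4


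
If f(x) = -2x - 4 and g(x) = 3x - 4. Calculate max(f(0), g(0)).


f(0) = -4
g(0) = -4
max = -4

-4


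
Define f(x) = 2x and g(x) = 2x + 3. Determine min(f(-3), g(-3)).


f(-3) = -6
g(-3) = -3
min = -6

-6


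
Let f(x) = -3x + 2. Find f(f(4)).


f(4) = -10
f(-10) = 32

32


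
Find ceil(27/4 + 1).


27/4 = 6.75
6.75 + 1 = 7.75
ceil(7.75) = 8

8


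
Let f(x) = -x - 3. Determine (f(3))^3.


f(3) = -6
(-6)^3 = -216

-216


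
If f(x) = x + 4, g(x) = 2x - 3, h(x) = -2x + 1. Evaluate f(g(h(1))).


-1


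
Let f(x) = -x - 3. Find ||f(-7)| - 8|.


f(-7) = 4
|4| = 4
|4 - 8| = 4

4


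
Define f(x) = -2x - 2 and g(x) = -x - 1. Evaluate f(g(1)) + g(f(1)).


f(g(1)) = 2
g(f(1)) = 3
Sum = 5

5


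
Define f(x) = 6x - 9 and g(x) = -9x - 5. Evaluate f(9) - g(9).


f(9) = 45
g(9) = -86
Difference = 131

131


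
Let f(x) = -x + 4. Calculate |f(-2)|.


f(-2) = 6
|6| = 6

6


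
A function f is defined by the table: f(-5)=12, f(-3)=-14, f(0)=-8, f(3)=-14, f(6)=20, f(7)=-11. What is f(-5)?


Reading from the table at x = -5

12


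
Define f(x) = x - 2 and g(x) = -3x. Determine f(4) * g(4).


-24


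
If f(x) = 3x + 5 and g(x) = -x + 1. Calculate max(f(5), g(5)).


f(5) = 20
g(5) = -4
max = 20

20


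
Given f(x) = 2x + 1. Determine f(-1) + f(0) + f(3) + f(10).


f(-1) = -1
f(0) = 1
f(3) = 7
f(10) = 21
Sum = 28

28


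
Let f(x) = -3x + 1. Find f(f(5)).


f(5) = -14
f(-14) = 43

43


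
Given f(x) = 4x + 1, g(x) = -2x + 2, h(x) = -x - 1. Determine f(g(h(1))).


25


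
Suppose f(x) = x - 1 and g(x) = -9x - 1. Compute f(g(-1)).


g(-1) = 8
f(8) = 7

7


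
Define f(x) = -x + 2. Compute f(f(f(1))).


f(1) = 1
f(1) = 1
f(1) = 1

1


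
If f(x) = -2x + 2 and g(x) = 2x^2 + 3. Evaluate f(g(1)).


g(1) = 5
f(5) = -8

-8


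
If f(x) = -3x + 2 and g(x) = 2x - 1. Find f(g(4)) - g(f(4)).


f(g(4)) = -19
g(f(4)) = -21
Difference = 2

2


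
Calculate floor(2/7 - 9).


2/7 = 0.2857
0.2857 - 9 = -8.7143
floor(-8.7143) = -9

-9


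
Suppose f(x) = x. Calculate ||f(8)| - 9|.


f(8) = 8
|8| = 8
|8 - 9| = 1

1


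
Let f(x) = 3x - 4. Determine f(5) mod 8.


3


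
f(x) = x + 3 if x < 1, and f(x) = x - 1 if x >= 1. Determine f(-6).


-3


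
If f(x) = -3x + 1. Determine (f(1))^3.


f(1) = -2
(-2)^3 = -8

-8


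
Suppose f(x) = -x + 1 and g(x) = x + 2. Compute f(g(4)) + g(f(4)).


f(g(4)) = -5
g(f(4)) = -1
Sum = -6

-6


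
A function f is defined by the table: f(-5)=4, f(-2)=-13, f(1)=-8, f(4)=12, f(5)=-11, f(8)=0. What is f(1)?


Reading from the table at x = 1

-8


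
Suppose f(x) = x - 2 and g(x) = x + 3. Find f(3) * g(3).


f(3) = 1
g(3) = 6
Product = 6

6


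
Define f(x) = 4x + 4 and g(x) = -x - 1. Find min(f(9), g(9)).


f(9) = 40
g(9) = -10
min = -10

-10


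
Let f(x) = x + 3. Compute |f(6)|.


f(6) = 9
|9| = 9

9


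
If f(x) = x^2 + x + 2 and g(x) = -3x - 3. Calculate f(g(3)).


g(3) = -12
f(-12) = 1*(-12)^2 + 1*(-12) + 2 = 134

134


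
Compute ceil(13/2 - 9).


13/2 = 6.5
6.5 - 9 = -2.5
ceil(-2.5) = -2

-2


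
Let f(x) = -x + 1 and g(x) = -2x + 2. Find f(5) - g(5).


f(5) = -4
g(5) = -8
Difference = 4

4


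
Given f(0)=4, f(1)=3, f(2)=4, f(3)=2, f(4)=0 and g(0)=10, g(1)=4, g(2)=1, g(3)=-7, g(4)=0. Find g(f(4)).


10


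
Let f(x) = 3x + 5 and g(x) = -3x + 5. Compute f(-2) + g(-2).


f(-2) = -1
g(-2) = 11
Sum = 10

10


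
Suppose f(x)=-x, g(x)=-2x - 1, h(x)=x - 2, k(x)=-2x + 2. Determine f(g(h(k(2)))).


k(2) = -2
h(-2) = -4
g(-4) = 7
f(7) = -7

-7


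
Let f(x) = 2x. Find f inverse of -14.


-7


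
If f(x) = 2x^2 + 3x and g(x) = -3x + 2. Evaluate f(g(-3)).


275


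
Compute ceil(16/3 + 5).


16/3 = 5.3333
5.3333 + 5 = 10.3333
ceil(10.3333) = 11

11


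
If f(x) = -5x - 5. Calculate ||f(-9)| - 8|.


f(-9) = 40
|40| = 40
|40 - 8| = 32

32


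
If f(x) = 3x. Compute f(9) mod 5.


f(9) = 27
27 mod 5 = 2

2


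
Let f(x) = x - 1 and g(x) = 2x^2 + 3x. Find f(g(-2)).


g(-2) = 2
f(2) = 1

1


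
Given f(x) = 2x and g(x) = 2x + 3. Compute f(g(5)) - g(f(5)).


3


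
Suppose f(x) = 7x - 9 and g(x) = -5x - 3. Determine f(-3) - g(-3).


f(-3) = -30
g(-3) = 12
Difference = -42

-42


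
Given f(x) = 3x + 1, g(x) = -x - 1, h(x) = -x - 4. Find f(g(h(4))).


h(4) = -8
g(-8) = 7
f(7) = 22

22


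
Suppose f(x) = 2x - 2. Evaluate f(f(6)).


18


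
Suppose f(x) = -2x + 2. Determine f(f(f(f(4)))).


f(4) = -6
f(-6) = 14
f(14) = -26
f(-26) = 54

54


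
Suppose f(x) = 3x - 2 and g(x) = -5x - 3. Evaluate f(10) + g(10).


f(10) = 28
g(10) = -53
Sum = -25

-25


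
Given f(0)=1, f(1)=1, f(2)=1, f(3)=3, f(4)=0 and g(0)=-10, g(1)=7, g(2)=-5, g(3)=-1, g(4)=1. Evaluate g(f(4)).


-10


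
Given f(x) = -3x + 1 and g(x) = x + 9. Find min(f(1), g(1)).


f(1) = -2
g(1) = 10
min = -2

-2


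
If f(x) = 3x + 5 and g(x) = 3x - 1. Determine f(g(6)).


g(6) = 17
f(17) = 56

56


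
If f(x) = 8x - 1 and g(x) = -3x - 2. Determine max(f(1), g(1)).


f(1) = 7
g(1) = -5
max = 7

7


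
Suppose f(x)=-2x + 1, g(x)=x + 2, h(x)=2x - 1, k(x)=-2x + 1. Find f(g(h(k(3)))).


19


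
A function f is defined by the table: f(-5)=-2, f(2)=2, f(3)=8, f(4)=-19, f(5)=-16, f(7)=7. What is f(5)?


-16


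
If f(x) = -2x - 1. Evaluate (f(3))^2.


f(3) = -7
(-7)^2 = 49

49


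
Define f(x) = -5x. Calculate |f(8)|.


f(8) = -40
|-40| = 40

40


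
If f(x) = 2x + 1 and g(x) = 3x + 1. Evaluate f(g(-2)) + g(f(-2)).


f(g(-2)) = -9
g(f(-2)) = -8
Sum = -17

-17


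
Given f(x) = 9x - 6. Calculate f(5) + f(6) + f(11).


180


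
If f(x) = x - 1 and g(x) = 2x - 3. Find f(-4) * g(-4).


f(-4) = -5
g(-4) = -11
Product = 55

55


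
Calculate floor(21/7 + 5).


21/7 = 3
3 + 5 = 8
floor(8) = 8

8


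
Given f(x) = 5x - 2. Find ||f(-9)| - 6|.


41


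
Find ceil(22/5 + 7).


22/5 = 4.4
4.4 + 7 = 11.4
ceil(11.4) = 12

12


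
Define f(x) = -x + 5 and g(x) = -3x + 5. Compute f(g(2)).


g(2) = -1
f(-1) = 6

6


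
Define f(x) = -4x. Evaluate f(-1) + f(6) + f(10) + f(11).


f(-1) = 4
f(6) = -24
f(10) = -40
f(11) = -44
Sum = -104

-104


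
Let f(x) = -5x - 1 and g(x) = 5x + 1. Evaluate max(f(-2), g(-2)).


f(-2) = 9
g(-2) = -9
max = 9

9


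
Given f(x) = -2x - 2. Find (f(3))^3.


f(3) = -8
(-8)^3 = -512

-512


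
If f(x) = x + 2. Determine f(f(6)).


10


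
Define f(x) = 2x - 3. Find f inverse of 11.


Solve 2x - 3 = 11
x = (11 + 3) / 2 = 7

7


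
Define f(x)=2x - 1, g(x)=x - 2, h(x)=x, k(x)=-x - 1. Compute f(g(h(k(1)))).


k(1) = -2
h(-2) = -2
g(-2) = -4
f(-4) = -9

-9


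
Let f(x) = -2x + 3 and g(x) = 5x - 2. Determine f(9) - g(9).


f(9) = -15
g(9) = 43
Difference = -58

-58


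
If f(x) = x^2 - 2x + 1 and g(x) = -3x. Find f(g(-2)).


25


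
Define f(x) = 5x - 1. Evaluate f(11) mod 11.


f(11) = 54
54 mod 11 = 10

10


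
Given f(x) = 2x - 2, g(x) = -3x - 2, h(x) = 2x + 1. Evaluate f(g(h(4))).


h(4) = 9
g(9) = -29
f(-29) = -60

-60


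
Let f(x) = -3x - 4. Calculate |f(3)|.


f(3) = -13
|-13| = 13

13


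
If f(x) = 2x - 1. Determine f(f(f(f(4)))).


f(4) = 7
f(7) = 13
f(13) = 25
f(25) = 49

49


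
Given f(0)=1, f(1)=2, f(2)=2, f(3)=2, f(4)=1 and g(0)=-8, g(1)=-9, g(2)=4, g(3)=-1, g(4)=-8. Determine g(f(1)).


f(1) = 2
g(2) = 4

4


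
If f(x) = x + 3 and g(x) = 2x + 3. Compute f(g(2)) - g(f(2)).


-3


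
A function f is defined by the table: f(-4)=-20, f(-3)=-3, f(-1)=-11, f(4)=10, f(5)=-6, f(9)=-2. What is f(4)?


Reading from the table at x = 4

10


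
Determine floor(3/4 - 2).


3/4 = 0.75
0.75 - 2 = -1.25
floor(-1.25) = -2

-2


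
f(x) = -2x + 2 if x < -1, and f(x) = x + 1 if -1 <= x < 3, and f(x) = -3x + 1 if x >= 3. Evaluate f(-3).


-3 satisfies x < -1
f(-3) = 8

8


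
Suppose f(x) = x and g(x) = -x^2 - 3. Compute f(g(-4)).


g(-4) = -19
f(-19) = -19

-19


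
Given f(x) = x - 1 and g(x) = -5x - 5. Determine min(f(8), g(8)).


f(8) = 7
g(8) = -45
min = -45

-45


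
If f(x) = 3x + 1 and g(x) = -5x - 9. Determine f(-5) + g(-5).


2


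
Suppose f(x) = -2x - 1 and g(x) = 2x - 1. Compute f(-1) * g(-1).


f(-1) = 1
g(-1) = -3
Product = -3

-3


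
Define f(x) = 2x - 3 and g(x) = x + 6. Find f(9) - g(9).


0


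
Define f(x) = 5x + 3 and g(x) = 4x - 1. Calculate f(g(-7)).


g(-7) = -29
f(-29) = -142

-142


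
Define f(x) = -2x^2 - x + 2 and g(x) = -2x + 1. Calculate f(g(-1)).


g(-1) = 3
f(3) = (-2)*(3)^2 - 1*(3) + 2 = -19

-19


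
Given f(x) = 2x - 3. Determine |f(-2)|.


f(-2) = -7
|-7| = 7

7


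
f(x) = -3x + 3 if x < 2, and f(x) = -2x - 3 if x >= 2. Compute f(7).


-17


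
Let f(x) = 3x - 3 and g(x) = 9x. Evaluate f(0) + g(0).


f(0) = -3
g(0) = 0
Sum = -3

-3


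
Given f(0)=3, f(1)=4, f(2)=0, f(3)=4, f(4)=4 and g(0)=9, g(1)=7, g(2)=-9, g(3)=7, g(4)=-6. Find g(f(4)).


f(4) = 4
g(4) = -6

-6


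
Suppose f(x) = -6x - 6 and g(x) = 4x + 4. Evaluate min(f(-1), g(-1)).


f(-1) = 0
g(-1) = 0
min = 0

0


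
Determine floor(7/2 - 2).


7/2 = 3.5
3.5 - 2 = 1.5
floor(1.5) = 1

1


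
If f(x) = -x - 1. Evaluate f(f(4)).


f(4) = -5
f(-5) = 4

4


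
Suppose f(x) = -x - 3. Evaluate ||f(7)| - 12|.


2


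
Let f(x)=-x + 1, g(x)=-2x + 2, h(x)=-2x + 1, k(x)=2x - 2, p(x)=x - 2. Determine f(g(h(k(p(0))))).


p(0) = -2
k(-2) = -6
h(-6) = 13
g(13) = -24
f(-24) = 25

25


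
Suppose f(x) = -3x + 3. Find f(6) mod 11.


f(6) = -15
-15 mod 11 = 7

7


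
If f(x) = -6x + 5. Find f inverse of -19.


Solve -6x + 5 = -19
x = (-19 - 5) / (-6) = 4

4


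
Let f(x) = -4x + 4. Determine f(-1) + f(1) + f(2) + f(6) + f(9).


f(-1) = 8
f(1) = 0
f(2) = -4
f(6) = -20
f(9) = -32
Sum = -48

-48


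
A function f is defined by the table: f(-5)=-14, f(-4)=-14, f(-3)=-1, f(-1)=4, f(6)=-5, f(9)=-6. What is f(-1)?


Reading from the table at x = -1

4


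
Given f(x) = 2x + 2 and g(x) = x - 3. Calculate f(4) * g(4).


f(4) = 10
g(4) = 1
Product = 10

10


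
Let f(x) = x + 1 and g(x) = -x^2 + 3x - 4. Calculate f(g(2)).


g(2) = -2
f(-2) = -1

-1


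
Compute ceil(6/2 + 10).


6/2 = 3
3 + 10 = 13
ceil(13) = 13

13


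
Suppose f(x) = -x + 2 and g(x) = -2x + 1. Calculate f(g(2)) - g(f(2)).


f(g(2)) = 5
g(f(2)) = 1
Difference = 4

4


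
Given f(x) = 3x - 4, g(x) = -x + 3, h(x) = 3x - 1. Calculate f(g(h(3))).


h(3) = 8
g(8) = -5
f(-5) = -19

-19


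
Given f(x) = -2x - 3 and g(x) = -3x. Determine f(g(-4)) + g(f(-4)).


f(g(-4)) = -27
g(f(-4)) = -15
Sum = -42

-42


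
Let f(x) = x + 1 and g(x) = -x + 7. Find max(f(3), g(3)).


f(3) = 4
g(3) = 4
max = 4

4


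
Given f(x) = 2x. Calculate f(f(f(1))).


f(1) = 2
f(2) = 4
f(4) = 8

8


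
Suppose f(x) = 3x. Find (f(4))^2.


f(4) = 12
(12)^2 = 144

144


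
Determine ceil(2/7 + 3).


2/7 = 0.2857
0.2857 + 3 = 3.2857
ceil(3.2857) = 4

4


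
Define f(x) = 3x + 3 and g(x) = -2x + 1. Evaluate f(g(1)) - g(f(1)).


11


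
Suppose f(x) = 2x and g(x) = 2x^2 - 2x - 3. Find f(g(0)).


g(0) = -3
f(-3) = -6

-6


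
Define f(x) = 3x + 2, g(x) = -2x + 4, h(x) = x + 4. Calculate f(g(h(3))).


h(3) = 7
g(7) = -10
f(-10) = -28

-28


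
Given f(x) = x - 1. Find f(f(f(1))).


-2


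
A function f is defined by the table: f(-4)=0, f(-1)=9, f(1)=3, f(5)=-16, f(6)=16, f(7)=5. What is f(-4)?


Reading from the table at x = -4

0


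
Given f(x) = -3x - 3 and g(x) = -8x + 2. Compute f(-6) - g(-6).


-35


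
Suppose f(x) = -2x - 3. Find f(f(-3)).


f(-3) = 3
f(3) = -9

-9


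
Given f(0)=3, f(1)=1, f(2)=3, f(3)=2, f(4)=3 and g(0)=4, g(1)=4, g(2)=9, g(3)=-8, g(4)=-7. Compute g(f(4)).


f(4) = 3
g(3) = -8

-8


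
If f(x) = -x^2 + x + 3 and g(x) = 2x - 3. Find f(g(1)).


g(1) = -1
f(-1) = (-1)*(-1)^2 + 1*(-1) + 3 = 1

1


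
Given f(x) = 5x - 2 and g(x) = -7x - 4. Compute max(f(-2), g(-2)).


f(-2) = -12
g(-2) = 10
max = 10

10


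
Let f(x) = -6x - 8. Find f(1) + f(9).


f(1) = -14
f(9) = -62
Sum = -76

-76


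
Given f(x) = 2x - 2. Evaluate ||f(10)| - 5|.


f(10) = 18
|18| = 18
|18 - 5| = 13

13


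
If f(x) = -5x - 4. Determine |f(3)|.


19


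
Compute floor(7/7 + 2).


3


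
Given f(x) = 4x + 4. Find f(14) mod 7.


4


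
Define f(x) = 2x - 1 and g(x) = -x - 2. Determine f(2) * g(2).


f(2) = 3
g(2) = -4
Product = -12

-12


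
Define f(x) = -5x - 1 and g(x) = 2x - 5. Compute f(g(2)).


g(2) = -1
f(-1) = 4

4


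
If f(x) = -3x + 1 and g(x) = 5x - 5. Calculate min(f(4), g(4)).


f(4) = -11
g(4) = 15
min = -11

-11


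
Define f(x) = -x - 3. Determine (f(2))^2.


25


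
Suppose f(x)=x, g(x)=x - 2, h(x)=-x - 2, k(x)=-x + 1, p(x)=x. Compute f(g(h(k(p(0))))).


p(0) = 0
k(0) = 1
h(1) = -3
g(-3) = -5
f(-5) = -5

-5


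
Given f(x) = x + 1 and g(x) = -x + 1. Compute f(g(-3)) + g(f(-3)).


f(g(-3)) = 5
g(f(-3)) = 3
Sum = 8

8


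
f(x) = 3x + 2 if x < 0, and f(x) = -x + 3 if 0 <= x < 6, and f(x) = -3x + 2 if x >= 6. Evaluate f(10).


10 satisfies x >= 6
f(10) = -28

-28


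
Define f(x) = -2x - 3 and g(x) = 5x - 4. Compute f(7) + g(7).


f(7) = -17
g(7) = 31
Sum = 14

14


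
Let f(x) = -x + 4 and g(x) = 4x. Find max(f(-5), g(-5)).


f(-5) = 9
g(-5) = -20
max = 9

9


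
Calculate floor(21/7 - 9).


21/7 = 3
3 - 9 = -6
floor(-6) = -6

-6


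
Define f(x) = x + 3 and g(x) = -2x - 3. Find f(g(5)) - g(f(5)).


f(g(5)) = -10
g(f(5)) = -19
Difference = 9

9


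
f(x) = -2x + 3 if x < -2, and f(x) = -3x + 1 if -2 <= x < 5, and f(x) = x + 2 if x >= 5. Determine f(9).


9 satisfies x >= 5
f(9) = 11

11


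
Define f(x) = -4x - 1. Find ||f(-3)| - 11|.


f(-3) = 11
|11| = 11
|11 - 11| = 0

0


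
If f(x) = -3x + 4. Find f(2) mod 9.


f(2) = -2
-2 mod 9 = 7

7


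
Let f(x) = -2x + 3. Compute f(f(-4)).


f(-4) = 11
f(11) = -19

-19


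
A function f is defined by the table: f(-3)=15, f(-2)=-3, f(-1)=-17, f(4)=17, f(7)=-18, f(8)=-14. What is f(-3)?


Reading from the table at x = -3

15


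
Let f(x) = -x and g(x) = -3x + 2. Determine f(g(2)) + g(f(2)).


f(g(2)) = 4
g(f(2)) = 8
Sum = 12

12


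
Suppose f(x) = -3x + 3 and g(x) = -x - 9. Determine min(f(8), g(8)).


f(8) = -21
g(8) = -17
min = -21

-21


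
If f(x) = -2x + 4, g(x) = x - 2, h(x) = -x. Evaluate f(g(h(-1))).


h(-1) = 1
g(1) = -1
f(-1) = 6

6


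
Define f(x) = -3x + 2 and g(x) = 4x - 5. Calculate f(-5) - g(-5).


f(-5) = 17
g(-5) = -25
Difference = 42

42


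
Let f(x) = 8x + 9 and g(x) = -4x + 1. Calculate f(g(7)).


g(7) = -27
f(-27) = -207

-207


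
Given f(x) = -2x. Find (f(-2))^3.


f(-2) = 4
(4)^3 = 64

64


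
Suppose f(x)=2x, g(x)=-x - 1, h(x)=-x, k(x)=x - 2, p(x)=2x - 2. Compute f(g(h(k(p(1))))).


p(1) = 0
k(0) = -2
h(-2) = 2
g(2) = -3
f(-3) = -6

-6


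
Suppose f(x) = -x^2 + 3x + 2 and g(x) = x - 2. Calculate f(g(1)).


-2


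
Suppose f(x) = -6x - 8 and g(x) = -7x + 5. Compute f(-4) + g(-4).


49


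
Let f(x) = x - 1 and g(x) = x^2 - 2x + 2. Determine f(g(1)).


g(1) = 1
f(1) = 0

0


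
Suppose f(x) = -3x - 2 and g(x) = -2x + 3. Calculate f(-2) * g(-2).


28


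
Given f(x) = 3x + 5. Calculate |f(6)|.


f(6) = 23
|23| = 23

23


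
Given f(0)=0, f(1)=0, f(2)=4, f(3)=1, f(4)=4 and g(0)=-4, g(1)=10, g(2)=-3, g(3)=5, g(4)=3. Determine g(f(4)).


f(4) = 4
g(4) = 3

3


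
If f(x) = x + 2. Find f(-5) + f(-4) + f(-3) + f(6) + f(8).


f(-5) = -3
f(-4) = -2
f(-3) = -1
f(6) = 8
f(8) = 10
Sum = 12

12


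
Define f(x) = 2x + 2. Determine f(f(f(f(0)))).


30


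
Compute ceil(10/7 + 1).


10/7 = 1.4286
1.4286 + 1 = 2.4286
ceil(2.4286) = 3

3


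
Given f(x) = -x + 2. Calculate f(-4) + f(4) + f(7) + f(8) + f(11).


-16


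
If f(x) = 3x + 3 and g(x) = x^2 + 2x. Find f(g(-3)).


g(-3) = 3
f(3) = 12

12


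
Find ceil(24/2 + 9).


24/2 = 12
12 + 9 = 21
ceil(21) = 21

21


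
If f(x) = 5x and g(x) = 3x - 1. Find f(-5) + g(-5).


f(-5) = -25
g(-5) = -16
Sum = -41

-41


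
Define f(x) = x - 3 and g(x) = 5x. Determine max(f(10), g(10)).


f(10) = 7
g(10) = 50
max = 50

50


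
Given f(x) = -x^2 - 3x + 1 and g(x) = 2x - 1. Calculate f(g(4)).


-69


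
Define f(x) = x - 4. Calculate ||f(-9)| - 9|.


4


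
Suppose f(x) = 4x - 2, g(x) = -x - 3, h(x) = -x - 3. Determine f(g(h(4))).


h(4) = -7
g(-7) = 4
f(4) = 14

14


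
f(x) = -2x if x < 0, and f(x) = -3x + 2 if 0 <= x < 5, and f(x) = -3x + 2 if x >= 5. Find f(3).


3 satisfies 0 <= x < 5
f(3) = -7

-7


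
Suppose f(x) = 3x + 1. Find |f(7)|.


f(7) = 22
|22| = 22

22


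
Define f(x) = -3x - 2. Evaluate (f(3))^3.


f(3) = -11
(-11)^3 = -1331

-1331


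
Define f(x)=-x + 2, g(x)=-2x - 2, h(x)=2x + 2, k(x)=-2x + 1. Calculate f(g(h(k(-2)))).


k(-2) = 5
h(5) = 12
g(12) = -26
f(-26) = 28

28


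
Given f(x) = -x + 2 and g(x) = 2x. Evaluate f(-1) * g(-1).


f(-1) = 3
g(-1) = -2
Product = -6

-6


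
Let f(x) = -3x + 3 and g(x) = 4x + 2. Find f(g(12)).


-147


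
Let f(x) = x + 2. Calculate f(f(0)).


f(0) = 2
f(2) = 4

4


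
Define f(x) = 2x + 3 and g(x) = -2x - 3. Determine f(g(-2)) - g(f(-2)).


f(g(-2)) = 5
g(f(-2)) = -1
Difference = 6

6


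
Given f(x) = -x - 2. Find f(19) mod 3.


f(19) = -21
-21 mod 3 = 0

0


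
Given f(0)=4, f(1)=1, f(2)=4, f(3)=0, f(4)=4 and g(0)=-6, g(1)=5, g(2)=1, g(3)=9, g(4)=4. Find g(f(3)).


-6


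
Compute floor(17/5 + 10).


17/5 = 3.4
3.4 + 10 = 13.4
floor(13.4) = 13

13


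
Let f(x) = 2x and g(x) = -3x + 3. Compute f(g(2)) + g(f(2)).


f(g(2)) = -6
g(f(2)) = -9
Sum = -15

-15


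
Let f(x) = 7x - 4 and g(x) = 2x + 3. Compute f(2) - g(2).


f(2) = 10
g(2) = 7
Difference = 3

3


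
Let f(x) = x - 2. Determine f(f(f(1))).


f(1) = -1
f(-1) = -3
f(-3) = -5

-5


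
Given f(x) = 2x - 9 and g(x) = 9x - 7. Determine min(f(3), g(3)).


f(3) = -3
g(3) = 20
min = -3

-3


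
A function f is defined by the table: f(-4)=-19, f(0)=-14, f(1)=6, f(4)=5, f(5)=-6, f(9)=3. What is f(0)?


-14


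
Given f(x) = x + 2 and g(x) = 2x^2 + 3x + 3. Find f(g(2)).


g(2) = 17
f(17) = 19

19


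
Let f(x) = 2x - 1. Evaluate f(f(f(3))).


f(3) = 5
f(5) = 9
f(9) = 17

17


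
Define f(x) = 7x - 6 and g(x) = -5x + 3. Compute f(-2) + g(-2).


-7


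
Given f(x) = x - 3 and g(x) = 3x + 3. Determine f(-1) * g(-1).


f(-1) = -4
g(-1) = 0
Product = 0

0


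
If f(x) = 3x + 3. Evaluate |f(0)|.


3


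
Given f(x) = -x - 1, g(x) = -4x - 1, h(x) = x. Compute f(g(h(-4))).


h(-4) = -4
g(-4) = 15
f(15) = -16

-16


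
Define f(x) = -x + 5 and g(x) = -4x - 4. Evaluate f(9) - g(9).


36


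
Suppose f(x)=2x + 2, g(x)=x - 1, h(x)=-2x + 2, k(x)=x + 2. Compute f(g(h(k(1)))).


k(1) = 3
h(3) = -4
g(-4) = -5
f(-5) = -8

-8


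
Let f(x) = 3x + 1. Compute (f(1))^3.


f(1) = 4
(4)^3 = 64

64


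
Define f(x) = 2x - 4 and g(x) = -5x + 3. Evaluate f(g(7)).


-68


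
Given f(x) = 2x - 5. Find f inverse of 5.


Solve 2x - 5 = 5
x = (5 + 5) / 2 = 5

5


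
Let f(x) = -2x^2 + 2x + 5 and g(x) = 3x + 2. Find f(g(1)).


g(1) = 5
f(5) = (-2)*(5)^2 + 2*(5) + 5 = -35

-35


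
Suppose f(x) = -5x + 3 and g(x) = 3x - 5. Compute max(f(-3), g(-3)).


f(-3) = 18
g(-3) = -14
max = 18

18


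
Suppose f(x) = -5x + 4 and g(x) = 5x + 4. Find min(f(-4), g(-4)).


f(-4) = 24
g(-4) = -16
min = -16

-16


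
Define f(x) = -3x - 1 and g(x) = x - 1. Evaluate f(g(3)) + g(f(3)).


-18


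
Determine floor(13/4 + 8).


13/4 = 3.25
3.25 + 8 = 11.25
floor(11.25) = 11

11


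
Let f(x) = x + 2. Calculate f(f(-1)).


f(-1) = 1
f(1) = 3

3


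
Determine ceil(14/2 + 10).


14/2 = 7
7 + 10 = 17
ceil(17) = 17

17


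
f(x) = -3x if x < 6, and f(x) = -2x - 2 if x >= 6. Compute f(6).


6 satisfies x >= 6
f(6) = -14

-14


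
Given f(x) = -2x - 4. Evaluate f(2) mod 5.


f(2) = -8
-8 mod 5 = 2

2


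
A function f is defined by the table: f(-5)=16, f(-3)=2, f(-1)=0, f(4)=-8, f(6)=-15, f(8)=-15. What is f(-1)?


0


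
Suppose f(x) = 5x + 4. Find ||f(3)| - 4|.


15


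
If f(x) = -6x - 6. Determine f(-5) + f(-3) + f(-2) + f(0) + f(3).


f(-5) = 24
f(-3) = 12
f(-2) = 6
f(0) = -6
f(3) = -24
Sum = 12

12


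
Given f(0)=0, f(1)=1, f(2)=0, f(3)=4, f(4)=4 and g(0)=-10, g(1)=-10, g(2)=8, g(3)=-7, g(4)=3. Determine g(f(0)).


-10


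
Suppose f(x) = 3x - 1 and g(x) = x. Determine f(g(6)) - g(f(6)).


f(g(6)) = 17
g(f(6)) = 17
Difference = 0

0


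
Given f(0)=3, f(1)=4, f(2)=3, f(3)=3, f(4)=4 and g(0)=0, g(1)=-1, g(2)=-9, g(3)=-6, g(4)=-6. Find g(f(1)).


f(1) = 4
g(4) = -6

-6


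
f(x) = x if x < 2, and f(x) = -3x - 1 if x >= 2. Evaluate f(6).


6 satisfies x >= 2
f(6) = -19

-19


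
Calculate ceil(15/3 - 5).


15/3 = 5
5 - 5 = 0
ceil(0) = 0

0


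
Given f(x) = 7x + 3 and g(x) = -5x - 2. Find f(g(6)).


g(6) = -32
f(-32) = -221

-221


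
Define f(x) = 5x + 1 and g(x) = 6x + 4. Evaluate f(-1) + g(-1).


f(-1) = -4
g(-1) = -2
Sum = -6

-6


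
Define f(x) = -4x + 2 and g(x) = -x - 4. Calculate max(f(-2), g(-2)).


10


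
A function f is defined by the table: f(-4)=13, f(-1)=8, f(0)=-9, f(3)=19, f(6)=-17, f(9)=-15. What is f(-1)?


Reading from the table at x = -1

8


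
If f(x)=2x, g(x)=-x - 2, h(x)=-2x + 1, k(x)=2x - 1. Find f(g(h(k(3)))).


k(3) = 5
h(5) = -9
g(-9) = 7
f(7) = 14

14


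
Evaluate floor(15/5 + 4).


15/5 = 3
3 + 4 = 7
floor(7) = 7

7


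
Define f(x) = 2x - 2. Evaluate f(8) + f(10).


f(8) = 14
f(10) = 18
Sum = 32

32


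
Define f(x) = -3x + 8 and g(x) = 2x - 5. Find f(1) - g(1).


f(1) = 5
g(1) = -3
Difference = 8

8


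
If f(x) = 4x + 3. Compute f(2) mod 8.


f(2) = 11
11 mod 8 = 3

3


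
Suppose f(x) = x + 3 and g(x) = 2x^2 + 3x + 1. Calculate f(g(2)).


18


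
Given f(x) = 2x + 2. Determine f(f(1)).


f(1) = 4
f(4) = 10

10


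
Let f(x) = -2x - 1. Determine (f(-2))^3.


f(-2) = 3
(3)^3 = 27

27


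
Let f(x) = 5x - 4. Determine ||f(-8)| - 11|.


f(-8) = -44
|-44| = 44
|44 - 11| = 33

33


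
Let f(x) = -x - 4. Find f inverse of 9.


Solve -x - 4 = 9
x = (9 + 4) / (-1) = -13

-13


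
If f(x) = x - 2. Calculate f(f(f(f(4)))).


f(4) = 2
f(2) = 0
f(0) = -2
f(-2) = -4

-4


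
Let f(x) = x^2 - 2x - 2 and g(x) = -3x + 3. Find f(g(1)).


g(1) = 0
f(0) = 1*(0)^2 - 2*(0) - 2 = -2

-2


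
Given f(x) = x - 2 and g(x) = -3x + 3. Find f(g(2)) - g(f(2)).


f(g(2)) = -5
g(f(2)) = 3
Difference = -8

-8


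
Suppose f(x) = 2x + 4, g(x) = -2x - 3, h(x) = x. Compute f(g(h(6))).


h(6) = 6
g(6) = -15
f(-15) = -26

-26


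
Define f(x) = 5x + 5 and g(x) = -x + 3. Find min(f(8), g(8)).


f(8) = 45
g(8) = -5
min = -5

-5


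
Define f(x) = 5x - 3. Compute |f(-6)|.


f(-6) = -33
|-33| = 33

33


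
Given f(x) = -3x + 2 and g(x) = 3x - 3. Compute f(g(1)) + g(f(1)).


-4


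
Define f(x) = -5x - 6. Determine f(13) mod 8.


1


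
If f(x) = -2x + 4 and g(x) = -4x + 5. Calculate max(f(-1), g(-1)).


f(-1) = 6
g(-1) = 9
max = 9

9


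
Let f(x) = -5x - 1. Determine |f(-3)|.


f(-3) = 14
|14| = 14

14


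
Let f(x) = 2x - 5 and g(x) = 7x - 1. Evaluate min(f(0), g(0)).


f(0) = -5
g(0) = -1
min = -5

-5


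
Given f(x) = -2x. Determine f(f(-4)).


f(-4) = 8
f(8) = -16

-16


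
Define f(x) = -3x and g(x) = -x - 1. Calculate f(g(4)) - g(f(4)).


f(g(4)) = 15
g(f(4)) = 11
Difference = 4

4


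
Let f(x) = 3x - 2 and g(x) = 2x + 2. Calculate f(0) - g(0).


f(0) = -2
g(0) = 2
Difference = -4

-4


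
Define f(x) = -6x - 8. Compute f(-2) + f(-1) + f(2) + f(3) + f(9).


f(-2) = 4
f(-1) = -2
f(2) = -20
f(3) = -26
f(9) = -62
Sum = -106

-106


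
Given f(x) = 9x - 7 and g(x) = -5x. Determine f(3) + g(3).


5


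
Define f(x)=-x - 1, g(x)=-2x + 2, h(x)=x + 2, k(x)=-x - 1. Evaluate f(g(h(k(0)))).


k(0) = -1
h(-1) = 1
g(1) = 0
f(0) = -1

-1


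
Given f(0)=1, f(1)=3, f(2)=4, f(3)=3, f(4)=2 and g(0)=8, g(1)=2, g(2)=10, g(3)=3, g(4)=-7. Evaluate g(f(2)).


f(2) = 4
g(4) = -7

-7


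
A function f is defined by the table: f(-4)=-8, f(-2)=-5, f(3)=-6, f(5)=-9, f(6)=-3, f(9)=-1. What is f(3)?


Reading from the table at x = 3

-6


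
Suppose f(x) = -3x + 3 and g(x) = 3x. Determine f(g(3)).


g(3) = 9
f(9) = -24

-24


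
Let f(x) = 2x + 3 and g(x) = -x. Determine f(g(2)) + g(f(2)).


f(g(2)) = -1
g(f(2)) = -7
Sum = -8

-8


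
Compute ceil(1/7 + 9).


10


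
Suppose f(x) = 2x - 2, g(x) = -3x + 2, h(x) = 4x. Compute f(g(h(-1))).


26


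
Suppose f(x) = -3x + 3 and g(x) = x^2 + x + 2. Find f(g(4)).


g(4) = 22
f(22) = -63

-63


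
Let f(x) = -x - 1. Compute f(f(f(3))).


f(3) = -4
f(-4) = 3
f(3) = -4

-4


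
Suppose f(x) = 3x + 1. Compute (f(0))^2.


f(0) = 1
(1)^2 = 1

1


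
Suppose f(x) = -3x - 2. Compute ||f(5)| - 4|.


f(5) = -17
|-17| = 17
|17 - 4| = 13

13


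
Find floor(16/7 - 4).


16/7 = 2.2857
2.2857 - 4 = -1.7143
floor(-1.7143) = -2

-2


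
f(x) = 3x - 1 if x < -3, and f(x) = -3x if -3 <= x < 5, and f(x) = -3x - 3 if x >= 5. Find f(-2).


-2 satisfies -3 <= x < 5
f(-2) = 6

6


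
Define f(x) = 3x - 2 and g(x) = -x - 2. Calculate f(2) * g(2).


f(2) = 4
g(2) = -4
Product = -16

-16


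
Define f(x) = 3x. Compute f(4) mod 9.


f(4) = 12
12 mod 9 = 3

3


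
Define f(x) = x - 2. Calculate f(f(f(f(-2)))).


f(-2) = -4
f(-4) = -6
f(-6) = -8
f(-8) = -10

-10


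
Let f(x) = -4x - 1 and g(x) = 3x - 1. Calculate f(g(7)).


g(7) = 20
f(20) = -81

-81


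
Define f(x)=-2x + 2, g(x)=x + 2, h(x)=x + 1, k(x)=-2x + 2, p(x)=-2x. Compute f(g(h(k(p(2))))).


p(2) = -4
k(-4) = 10
h(10) = 11
g(11) = 13
f(13) = -24

-24


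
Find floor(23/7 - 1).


23/7 = 3.2857
3.2857 - 1 = 2.2857
floor(2.2857) = 2

2


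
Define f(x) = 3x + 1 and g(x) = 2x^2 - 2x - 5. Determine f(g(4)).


g(4) = 19
f(19) = 58

58


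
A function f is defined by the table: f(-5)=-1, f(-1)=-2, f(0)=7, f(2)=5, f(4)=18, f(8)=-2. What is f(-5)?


-1


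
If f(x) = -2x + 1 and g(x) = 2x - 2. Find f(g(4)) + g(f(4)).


-27


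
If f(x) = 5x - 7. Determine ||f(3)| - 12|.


4


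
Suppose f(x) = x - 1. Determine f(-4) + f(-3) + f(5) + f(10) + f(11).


f(-4) = -5
f(-3) = -4
f(5) = 4
f(10) = 9
f(11) = 10
Sum = 14

14


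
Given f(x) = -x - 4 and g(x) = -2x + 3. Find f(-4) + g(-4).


f(-4) = 0
g(-4) = 11
Sum = 11

11


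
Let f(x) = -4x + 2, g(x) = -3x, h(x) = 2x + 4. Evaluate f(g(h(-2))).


h(-2) = 0
g(0) = 0
f(0) = 2

2


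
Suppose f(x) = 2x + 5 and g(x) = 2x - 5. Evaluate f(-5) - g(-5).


10


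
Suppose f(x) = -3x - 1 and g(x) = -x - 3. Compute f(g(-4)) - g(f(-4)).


f(g(-4)) = -4
g(f(-4)) = -14
Difference = 10

10


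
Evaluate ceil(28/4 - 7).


0


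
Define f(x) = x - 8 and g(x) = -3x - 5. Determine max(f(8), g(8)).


f(8) = 0
g(8) = -29
max = 0

0


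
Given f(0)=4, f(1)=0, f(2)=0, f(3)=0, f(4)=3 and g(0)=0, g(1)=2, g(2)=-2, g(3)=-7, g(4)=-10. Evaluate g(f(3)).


0


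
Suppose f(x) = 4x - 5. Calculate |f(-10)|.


f(-10) = -45
|-45| = 45

45


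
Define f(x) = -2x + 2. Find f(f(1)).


2


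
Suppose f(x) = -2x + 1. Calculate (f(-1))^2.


f(-1) = 3
(3)^2 = 9

9


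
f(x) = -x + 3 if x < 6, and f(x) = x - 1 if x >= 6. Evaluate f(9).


9 satisfies x >= 6
f(9) = 8

8


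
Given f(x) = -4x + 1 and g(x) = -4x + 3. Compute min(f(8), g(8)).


-31


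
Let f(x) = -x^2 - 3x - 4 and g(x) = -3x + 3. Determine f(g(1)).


g(1) = 0
f(0) = (-1)*(0)^2 - 3*(0) - 4 = -4

-4


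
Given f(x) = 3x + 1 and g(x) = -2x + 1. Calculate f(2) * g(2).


f(2) = 7
g(2) = -3
Product = -21

-21


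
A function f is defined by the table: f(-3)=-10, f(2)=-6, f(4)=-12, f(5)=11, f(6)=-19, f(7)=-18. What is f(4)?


-12


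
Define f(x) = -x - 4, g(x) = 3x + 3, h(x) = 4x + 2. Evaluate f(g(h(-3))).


h(-3) = -10
g(-10) = -27
f(-27) = 23

23


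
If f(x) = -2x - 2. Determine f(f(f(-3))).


f(-3) = 4
f(4) = -10
f(-10) = 18

18


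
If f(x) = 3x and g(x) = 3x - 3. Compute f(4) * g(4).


f(4) = 12
g(4) = 9
Product = 108

108


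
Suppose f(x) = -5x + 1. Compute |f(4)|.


19


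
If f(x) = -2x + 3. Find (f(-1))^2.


f(-1) = 5
(5)^2 = 25

25


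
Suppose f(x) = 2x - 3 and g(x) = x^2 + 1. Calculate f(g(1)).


g(1) = 2
f(2) = 1

1


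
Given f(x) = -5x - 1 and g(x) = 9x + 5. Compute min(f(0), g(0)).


f(0) = -1
g(0) = 5
min = -1

-1


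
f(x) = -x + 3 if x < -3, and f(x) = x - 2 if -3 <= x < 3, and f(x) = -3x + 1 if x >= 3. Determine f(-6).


-6 satisfies x < -3
f(-6) = 9

9


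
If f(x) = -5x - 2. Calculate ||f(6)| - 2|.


f(6) = -32
|-32| = 32
|32 - 2| = 30

30


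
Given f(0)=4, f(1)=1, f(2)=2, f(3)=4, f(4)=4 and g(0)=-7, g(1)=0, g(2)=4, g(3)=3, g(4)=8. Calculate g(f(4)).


f(4) = 4
g(4) = 8

8


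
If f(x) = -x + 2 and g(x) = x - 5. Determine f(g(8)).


g(8) = 3
f(3) = -1

-1


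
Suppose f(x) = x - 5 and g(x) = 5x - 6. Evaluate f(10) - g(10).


f(10) = 5
g(10) = 44
Difference = -39

-39


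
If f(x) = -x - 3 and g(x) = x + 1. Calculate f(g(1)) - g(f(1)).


f(g(1)) = -5
g(f(1)) = -3
Difference = -2

-2


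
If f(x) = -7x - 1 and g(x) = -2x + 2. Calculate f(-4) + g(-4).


37


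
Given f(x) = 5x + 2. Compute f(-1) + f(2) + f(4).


f(-1) = -3
f(2) = 12
f(4) = 22
Sum = 31

31


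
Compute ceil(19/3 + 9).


19/3 = 6.3333
6.3333 + 9 = 15.3333
ceil(15.3333) = 16

16


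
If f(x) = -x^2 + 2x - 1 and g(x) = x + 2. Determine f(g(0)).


-1


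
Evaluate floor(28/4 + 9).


28/4 = 7
7 + 9 = 16
floor(16) = 16

16


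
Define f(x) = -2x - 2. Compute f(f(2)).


10


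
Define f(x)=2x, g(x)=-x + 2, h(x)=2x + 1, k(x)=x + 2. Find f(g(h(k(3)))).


-18


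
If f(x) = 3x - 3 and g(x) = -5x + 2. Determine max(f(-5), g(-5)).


f(-5) = -18
g(-5) = 27
max = 27

27


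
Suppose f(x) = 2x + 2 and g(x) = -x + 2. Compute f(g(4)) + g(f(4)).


-10


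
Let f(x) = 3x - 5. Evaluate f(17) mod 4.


f(17) = 46
46 mod 4 = 2

2


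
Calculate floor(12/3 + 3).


12/3 = 4
4 + 3 = 7
floor(7) = 7

7


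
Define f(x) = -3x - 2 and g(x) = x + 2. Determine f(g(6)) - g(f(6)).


-8


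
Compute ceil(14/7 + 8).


14/7 = 2
2 + 8 = 10
ceil(10) = 10

10


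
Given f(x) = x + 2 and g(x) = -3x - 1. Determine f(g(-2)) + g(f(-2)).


f(g(-2)) = 7
g(f(-2)) = -1
Sum = 6

6


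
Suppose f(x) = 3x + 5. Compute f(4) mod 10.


f(4) = 17
17 mod 10 = 7

7


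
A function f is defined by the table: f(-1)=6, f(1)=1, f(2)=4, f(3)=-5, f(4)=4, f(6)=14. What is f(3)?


-5


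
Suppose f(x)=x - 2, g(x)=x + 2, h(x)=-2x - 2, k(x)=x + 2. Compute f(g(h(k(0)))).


k(0) = 2
h(2) = -6
g(-6) = -4
f(-4) = -6

-6


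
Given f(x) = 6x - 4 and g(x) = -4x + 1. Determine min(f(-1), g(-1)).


f(-1) = -10
g(-1) = 5
min = -10

-10
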